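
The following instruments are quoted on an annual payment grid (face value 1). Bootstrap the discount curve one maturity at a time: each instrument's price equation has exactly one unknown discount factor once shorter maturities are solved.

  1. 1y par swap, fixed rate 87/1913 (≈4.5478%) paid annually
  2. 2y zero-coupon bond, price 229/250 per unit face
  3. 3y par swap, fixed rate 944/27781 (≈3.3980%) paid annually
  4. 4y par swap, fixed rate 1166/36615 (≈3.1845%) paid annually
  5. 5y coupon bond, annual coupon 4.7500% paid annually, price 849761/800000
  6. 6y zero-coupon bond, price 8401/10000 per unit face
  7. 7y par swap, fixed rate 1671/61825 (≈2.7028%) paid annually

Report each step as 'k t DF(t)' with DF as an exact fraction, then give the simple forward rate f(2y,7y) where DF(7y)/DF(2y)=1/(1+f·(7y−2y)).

step 1 [1y] swap r/1=87/1913: DF=(1 − 87/1913·(0))/(1+87/1913) = 1913/2000 ≈ 0.956500
step 2 [2y] zero: DF = P = 229/250 ≈ 0.916000
step 3 [3y] swap r/1=944/27781: DF=(1 − 944/27781·(0.956500+0.916000))/(1+944/27781) = 566/625 ≈ 0.905600
step 4 [4y] swap r/1=1166/36615: DF=(1 − 1166/36615·(0.956500+0.916000+0.905600))/(1+1166/36615) = 4417/5000 ≈ 0.883400
step 5 [5y] bond c/1=19/400: DF=(849761/800000 − 19/400·(0.956500+0.916000+0.905600+0.883400))/(1+19/400) = 106/125 ≈ 0.848000
step 6 [6y] zero: DF = P = 8401/10000 ≈ 0.840100
step 7 [7y] swap r/1=1671/61825: DF=(1 − 1671/61825·(0.956500+0.916000+0.905600+0.883400+0.848000+0.840100))/(1+1671/61825) = 8329/10000 ≈ 0.832900

1 1 1913/2000
2 2 229/250
3 3 566/625
4 4 4417/5000
5 5 106/125
6 6 8401/10000
7 7 8329/10000
f(2y,7y) = ((229/250)/(8329/10000) − 1)/(5) = 831/41645 ≈ 1.9954%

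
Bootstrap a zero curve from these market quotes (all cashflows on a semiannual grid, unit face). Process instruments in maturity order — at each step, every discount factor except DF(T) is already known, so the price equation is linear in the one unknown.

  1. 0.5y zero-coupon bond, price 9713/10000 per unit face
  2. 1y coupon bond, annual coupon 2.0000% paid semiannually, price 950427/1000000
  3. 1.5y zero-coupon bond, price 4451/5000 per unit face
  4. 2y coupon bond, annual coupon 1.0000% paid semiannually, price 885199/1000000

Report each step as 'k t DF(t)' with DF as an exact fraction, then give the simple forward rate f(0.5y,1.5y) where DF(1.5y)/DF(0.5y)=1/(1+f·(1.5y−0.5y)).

step 1 [0.5y] zero: DF = P = 9713/10000 ≈ 0.971300
step 2 [1y] bond c/2=1/100: DF=(950427/1000000 − 1/100·(0.971300))/(1+1/100) = 4657/5000 ≈ 0.931400
step 3 [1.5y] zero: DF = P = 4451/5000 ≈ 0.890200
step 4 [2y] bond c/2=1/200: DF=(885199/1000000 − 1/200·(0.971300+0.931400+0.890200))/(1+1/200) = 8669/10000 ≈ 0.866900

1 1/2 9713/10000
2 1 4657/5000
3 3/2 4451/5000
4 2 8669/10000
f(0.5y,1.5y) = ((9713/10000)/(4451/5000) − 1)/(1) = 811/8902 ≈ 9.1103%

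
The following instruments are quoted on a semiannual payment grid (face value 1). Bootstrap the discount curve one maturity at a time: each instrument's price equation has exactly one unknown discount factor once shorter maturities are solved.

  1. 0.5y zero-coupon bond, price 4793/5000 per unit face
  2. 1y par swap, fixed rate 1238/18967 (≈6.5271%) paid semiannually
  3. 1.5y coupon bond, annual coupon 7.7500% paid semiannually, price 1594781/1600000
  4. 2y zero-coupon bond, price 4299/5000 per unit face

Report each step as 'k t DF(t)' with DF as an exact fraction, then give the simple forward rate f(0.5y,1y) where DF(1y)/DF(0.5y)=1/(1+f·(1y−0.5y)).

1 1/2 4793/5000
2 1 9381/10000
3 3/2 1111/1250
4 2 4299/5000
f(0.5y,1y) = ((4793/5000)/(9381/10000) − 1)/(1/2) = 410/9381 ≈ 4.3705%

step 1 [0.5y] zero: DF = P = 4793/5000 ≈ 0.958600
step 2 [1y] swap r/2=619/18967: DF=(1 − 619/18967·(0.958600))/(1+619/18967) = 9381/10000 ≈ 0.938100
step 3 [1.5y] bond c/2=31/800: DF=(1594781/1600000 − 31/800·(0.958600+0.938100))/(1+31/800) = 1111/1250 ≈ 0.888800
step 4 [2y] zero: DF = P = 4299/5000 ≈ 0.859800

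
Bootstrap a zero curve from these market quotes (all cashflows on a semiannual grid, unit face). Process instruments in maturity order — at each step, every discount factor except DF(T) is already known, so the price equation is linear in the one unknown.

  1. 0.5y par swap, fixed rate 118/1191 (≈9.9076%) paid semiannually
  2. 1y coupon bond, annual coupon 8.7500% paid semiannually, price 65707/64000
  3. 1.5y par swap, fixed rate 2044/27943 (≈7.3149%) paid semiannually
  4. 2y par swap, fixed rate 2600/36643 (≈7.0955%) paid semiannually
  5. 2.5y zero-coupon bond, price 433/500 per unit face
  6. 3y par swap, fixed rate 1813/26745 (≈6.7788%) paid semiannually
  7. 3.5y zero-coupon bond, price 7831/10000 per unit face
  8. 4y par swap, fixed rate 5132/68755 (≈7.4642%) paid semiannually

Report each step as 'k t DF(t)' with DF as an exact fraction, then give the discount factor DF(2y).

1 1/2 1191/1250
2 1 9437/10000
3 3/2 4489/5000
4 2 87/100
5 5/2 433/500
6 3 8187/10000
7 7/2 7831/10000
8 4 3717/5000
DF(2y) = 87/100 ≈ 0.870000

step 1 [0.5y] swap r/2=59/1191: DF=(1 − 59/1191·(0))/(1+59/1191) = 1191/1250 ≈ 0.952800
step 2 [1y] bond c/2=7/160: DF=(65707/64000 − 7/160·(0.952800))/(1+7/160) = 9437/10000 ≈ 0.943700
step 3 [1.5y] swap r/2=1022/27943: DF=(1 − 1022/27943·(0.952800+0.943700))/(1+1022/27943) = 4489/5000 ≈ 0.897800
step 4 [2y] swap r/2=1300/36643: DF=(1 − 1300/36643·(0.952800+0.943700+0.897800))/(1+1300/36643) = 87/100 ≈ 0.870000
step 5 [2.5y] zero: DF = P = 433/500 ≈ 0.866000
step 6 [3y] swap r/2=1813/53490: DF=(1 − 1813/53490·(0.952800+0.943700+0.897800+0.870000+0.866000))/(1+1813/53490) = 8187/10000 ≈ 0.818700
step 7 [3.5y] zero: DF = P = 7831/10000 ≈ 0.783100
step 8 [4y] swap r/2=2566/68755: DF=(1 − 2566/68755·(0.952800+0.943700+0.897800+0.870000+0.866000+0.818700+0.783100))/(1+2566/68755) = 3717/5000 ≈ 0.743400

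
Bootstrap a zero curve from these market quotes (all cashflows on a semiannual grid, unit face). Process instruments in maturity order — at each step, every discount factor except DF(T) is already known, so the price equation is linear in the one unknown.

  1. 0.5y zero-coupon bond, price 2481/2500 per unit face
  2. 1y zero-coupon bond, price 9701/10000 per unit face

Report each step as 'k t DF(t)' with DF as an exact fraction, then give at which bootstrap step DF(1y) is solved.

1 1/2 2481/2500
2 1 9701/10000
DF(1y) is solved at step 2

step 1 [0.5y] zero: DF = P = 2481/2500 ≈ 0.992400
step 2 [1y] zero: DF = P = 9701/10000 ≈ 0.970100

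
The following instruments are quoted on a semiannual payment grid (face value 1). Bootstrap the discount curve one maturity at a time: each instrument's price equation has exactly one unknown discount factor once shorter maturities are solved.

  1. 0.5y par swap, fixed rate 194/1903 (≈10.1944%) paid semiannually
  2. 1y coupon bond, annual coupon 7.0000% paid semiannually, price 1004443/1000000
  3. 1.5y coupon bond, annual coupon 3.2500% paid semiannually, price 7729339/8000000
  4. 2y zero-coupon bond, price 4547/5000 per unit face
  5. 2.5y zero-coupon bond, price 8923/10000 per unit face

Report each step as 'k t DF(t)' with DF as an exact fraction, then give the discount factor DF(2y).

1 1/2 1903/2000
2 1 9383/10000
3 3/2 1841/2000
4 2 4547/5000
5 5/2 8923/10000
DF(2y) = 4547/5000 ≈ 0.909400

step 1 [0.5y] swap r/2=97/1903: DF=(1 − 97/1903·(0))/(1+97/1903) = 1903/2000 ≈ 0.951500
step 2 [1y] bond c/2=7/200: DF=(1004443/1000000 − 7/200·(0.951500))/(1+7/200) = 9383/10000 ≈ 0.938300
step 3 [1.5y] bond c/2=13/800: DF=(7729339/8000000 − 13/800·(0.951500+0.938300))/(1+13/800) = 1841/2000 ≈ 0.920500
step 4 [2y] zero: DF = P = 4547/5000 ≈ 0.909400
step 5 [2.5y] zero: DF = P = 8923/10000 ≈ 0.892300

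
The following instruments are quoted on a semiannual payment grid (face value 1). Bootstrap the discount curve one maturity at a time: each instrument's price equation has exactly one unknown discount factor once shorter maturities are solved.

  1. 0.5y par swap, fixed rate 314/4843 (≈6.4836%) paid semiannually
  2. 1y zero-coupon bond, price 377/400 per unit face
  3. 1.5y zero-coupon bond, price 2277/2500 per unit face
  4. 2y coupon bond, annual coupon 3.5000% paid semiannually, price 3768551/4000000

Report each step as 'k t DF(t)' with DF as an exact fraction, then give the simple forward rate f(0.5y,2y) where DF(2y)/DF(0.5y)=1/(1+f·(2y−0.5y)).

1 1/2 4843/5000
2 1 377/400
3 3/2 2277/2500
4 2 4387/5000
f(0.5y,2y) = ((4843/5000)/(4387/5000) − 1)/(3/2) = 304/4387 ≈ 6.9296%

step 1 [0.5y] swap r/2=157/4843: DF=(1 − 157/4843·(0))/(1+157/4843) = 4843/5000 ≈ 0.968600
step 2 [1y] zero: DF = P = 377/400 ≈ 0.942500
step 3 [1.5y] zero: DF = P = 2277/2500 ≈ 0.910800
step 4 [2y] bond c/2=7/400: DF=(3768551/4000000 − 7/400·(0.968600+0.942500+0.910800))/(1+7/400) = 4387/5000 ≈ 0.877400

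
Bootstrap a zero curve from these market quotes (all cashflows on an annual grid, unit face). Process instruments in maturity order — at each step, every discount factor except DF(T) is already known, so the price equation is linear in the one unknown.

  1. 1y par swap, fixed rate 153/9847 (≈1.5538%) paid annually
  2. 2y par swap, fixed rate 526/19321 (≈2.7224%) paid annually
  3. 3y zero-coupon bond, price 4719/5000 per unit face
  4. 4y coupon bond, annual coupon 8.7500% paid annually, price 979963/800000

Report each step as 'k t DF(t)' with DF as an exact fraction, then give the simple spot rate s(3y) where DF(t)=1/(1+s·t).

step 1 [1y] swap r/1=153/9847: DF=(1 − 153/9847·(0))/(1+153/9847) = 9847/10000 ≈ 0.984700
step 2 [2y] swap r/1=526/19321: DF=(1 − 526/19321·(0.984700))/(1+526/19321) = 4737/5000 ≈ 0.947400
step 3 [3y] zero: DF = P = 4719/5000 ≈ 0.943800
step 4 [4y] bond c/1=7/80: DF=(979963/800000 − 7/80·(0.984700+0.947400+0.943800))/(1+7/80) = 179/200 ≈ 0.895000

1 1 9847/10000
2 2 4737/5000
3 3 4719/5000
4 4 179/200
s(3y) = (1/(4719/5000) − 1)/(3) = 281/14157 ≈ 1.9849%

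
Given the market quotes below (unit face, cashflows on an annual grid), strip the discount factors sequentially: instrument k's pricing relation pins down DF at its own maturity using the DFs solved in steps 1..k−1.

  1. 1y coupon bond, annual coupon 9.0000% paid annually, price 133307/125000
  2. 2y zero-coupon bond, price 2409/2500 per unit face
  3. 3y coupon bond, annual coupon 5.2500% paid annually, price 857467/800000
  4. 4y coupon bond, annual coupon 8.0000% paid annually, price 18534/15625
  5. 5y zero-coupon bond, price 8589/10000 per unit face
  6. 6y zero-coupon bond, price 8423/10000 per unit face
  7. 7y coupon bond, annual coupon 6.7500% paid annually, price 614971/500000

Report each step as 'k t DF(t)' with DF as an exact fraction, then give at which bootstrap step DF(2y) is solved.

step 1 [1y] bond c/1=9/100: DF=(133307/125000 − 9/100·(0))/(1+9/100) = 1223/1250 ≈ 0.978400
step 2 [2y] zero: DF = P = 2409/2500 ≈ 0.963600
step 3 [3y] bond c/1=21/400: DF=(857467/800000 − 21/400·(0.978400+0.963600))/(1+21/400) = 1843/2000 ≈ 0.921500
step 4 [4y] bond c/1=2/25: DF=(18534/15625 − 2/25·(0.978400+0.963600+0.921500))/(1+2/25) = 4431/5000 ≈ 0.886200
step 5 [5y] zero: DF = P = 8589/10000 ≈ 0.858900
step 6 [6y] zero: DF = P = 8423/10000 ≈ 0.842300
step 7 [7y] bond c/1=27/400: DF=(614971/500000 − 27/400·(0.978400+0.963600+0.921500+0.886200+0.858900+0.842300))/(1+27/400) = 323/400 ≈ 0.807500

1 1 1223/1250
2 2 2409/2500
3 3 1843/2000
4 4 4431/5000
5 5 8589/10000
6 6 8423/10000
7 7 323/400
DF(2y) is solved at step 2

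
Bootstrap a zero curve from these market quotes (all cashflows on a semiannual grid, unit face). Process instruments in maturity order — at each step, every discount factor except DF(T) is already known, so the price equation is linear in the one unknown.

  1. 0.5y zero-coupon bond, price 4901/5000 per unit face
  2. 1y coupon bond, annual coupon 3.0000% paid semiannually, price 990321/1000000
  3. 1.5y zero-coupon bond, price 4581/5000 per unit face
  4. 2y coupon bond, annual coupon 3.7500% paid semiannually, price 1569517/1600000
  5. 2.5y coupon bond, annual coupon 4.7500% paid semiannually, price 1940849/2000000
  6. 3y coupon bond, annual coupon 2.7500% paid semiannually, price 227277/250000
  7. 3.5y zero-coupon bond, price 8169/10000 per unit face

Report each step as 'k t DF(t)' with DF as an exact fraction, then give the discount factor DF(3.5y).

step 1 [0.5y] zero: DF = P = 4901/5000 ≈ 0.980200
step 2 [1y] bond c/2=3/200: DF=(990321/1000000 − 3/200·(0.980200))/(1+3/200) = 2403/2500 ≈ 0.961200
step 3 [1.5y] zero: DF = P = 4581/5000 ≈ 0.916200
step 4 [2y] bond c/2=3/160: DF=(1569517/1600000 − 3/160·(0.980200+0.961200+0.916200))/(1+3/160) = 9103/10000 ≈ 0.910300
step 5 [2.5y] bond c/2=19/800: DF=(1940849/2000000 − 19/800·(0.980200+0.961200+0.916200+0.910300))/(1+19/800) = 1721/2000 ≈ 0.860500
step 6 [3y] bond c/2=11/800: DF=(227277/250000 − 11/800·(0.980200+0.961200+0.916200+0.910300+0.860500))/(1+11/800) = 417/500 ≈ 0.834000
step 7 [3.5y] zero: DF = P = 8169/10000 ≈ 0.816900

1 1/2 4901/5000
2 1 2403/2500
3 3/2 4581/5000
4 2 9103/10000
5 5/2 1721/2000
6 3 417/500
7 7/2 8169/10000
DF(3.5y) = 8169/10000 ≈ 0.816900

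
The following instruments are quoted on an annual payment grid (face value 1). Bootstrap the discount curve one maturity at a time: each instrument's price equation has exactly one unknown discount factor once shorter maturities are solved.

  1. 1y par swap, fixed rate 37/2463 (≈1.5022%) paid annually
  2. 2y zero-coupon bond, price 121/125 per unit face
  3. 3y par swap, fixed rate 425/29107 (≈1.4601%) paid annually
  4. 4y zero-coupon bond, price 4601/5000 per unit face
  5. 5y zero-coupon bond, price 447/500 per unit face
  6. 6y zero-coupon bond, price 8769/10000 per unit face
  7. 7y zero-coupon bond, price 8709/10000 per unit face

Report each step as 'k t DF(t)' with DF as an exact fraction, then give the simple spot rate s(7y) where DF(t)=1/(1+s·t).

step 1 [1y] swap r/1=37/2463: DF=(1 − 37/2463·(0))/(1+37/2463) = 2463/2500 ≈ 0.985200
step 2 [2y] zero: DF = P = 121/125 ≈ 0.968000
step 3 [3y] swap r/1=425/29107: DF=(1 − 425/29107·(0.985200+0.968000))/(1+425/29107) = 383/400 ≈ 0.957500
step 4 [4y] zero: DF = P = 4601/5000 ≈ 0.920200
step 5 [5y] zero: DF = P = 447/500 ≈ 0.894000
step 6 [6y] zero: DF = P = 8769/10000 ≈ 0.876900
step 7 [7y] zero: DF = P = 8709/10000 ≈ 0.870900

1 1 2463/2500
2 2 121/125
3 3 383/400
4 4 4601/5000
5 5 447/500
6 6 8769/10000
7 7 8709/10000
s(7y) = (1/(8709/10000) − 1)/(7) = 1291/60963 ≈ 2.1177%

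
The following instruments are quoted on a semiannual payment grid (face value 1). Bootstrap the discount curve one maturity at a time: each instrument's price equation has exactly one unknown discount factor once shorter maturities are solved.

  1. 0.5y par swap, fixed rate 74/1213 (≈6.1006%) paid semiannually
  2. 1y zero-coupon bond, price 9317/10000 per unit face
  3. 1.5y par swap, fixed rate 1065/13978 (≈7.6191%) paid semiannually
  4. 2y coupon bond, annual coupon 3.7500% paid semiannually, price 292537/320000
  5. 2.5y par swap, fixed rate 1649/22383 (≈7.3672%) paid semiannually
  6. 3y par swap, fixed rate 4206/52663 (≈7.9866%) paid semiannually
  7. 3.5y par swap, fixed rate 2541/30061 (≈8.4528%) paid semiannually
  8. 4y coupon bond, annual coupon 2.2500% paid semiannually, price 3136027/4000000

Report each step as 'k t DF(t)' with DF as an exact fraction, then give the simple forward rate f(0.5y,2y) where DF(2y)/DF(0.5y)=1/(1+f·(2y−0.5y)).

step 1 [0.5y] swap r/2=37/1213: DF=(1 − 37/1213·(0))/(1+37/1213) = 1213/1250 ≈ 0.970400
step 2 [1y] zero: DF = P = 9317/10000 ≈ 0.931700
step 3 [1.5y] swap r/2=1065/27956: DF=(1 − 1065/27956·(0.970400+0.931700))/(1+1065/27956) = 1787/2000 ≈ 0.893500
step 4 [2y] bond c/2=3/160: DF=(292537/320000 − 3/160·(0.970400+0.931700+0.893500))/(1+3/160) = 8459/10000 ≈ 0.845900
step 5 [2.5y] swap r/2=1649/44766: DF=(1 − 1649/44766·(0.970400+0.931700+0.893500+0.845900))/(1+1649/44766) = 8351/10000 ≈ 0.835100
step 6 [3y] swap r/2=2103/52663: DF=(1 − 2103/52663·(0.970400+0.931700+0.893500+0.845900+0.835100))/(1+2103/52663) = 7897/10000 ≈ 0.789700
step 7 [3.5y] swap r/2=2541/60122: DF=(1 − 2541/60122·(0.970400+0.931700+0.893500+0.845900+0.835100+0.789700))/(1+2541/60122) = 7459/10000 ≈ 0.745900
step 8 [4y] bond c/2=9/800: DF=(3136027/4000000 − 9/800·(0.970400+0.931700+0.893500+0.845900+0.835100+0.789700+0.745900))/(1+9/800) = 1771/2500 ≈ 0.708400

1 1/2 1213/1250
2 1 9317/10000
3 3/2 1787/2000
4 2 8459/10000
5 5/2 8351/10000
6 3 7897/10000
7 7/2 7459/10000
8 4 1771/2500
f(0.5y,2y) = ((1213/1250)/(8459/10000) − 1)/(3/2) = 830/8459 ≈ 9.8120%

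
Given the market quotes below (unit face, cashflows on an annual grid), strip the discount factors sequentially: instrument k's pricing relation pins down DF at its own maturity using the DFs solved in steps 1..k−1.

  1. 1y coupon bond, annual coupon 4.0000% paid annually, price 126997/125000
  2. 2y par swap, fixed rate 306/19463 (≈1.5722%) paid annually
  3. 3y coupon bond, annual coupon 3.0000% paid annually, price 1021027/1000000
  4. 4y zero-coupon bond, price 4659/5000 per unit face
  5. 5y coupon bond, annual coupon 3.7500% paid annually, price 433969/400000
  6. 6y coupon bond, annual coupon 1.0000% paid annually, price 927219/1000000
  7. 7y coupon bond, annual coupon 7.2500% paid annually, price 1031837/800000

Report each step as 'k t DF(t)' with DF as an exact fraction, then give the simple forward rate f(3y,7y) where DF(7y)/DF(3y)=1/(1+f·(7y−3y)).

step 1 [1y] bond c/1=1/25: DF=(126997/125000 − 1/25·(0))/(1+1/25) = 9769/10000 ≈ 0.976900
step 2 [2y] swap r/1=306/19463: DF=(1 − 306/19463·(0.976900))/(1+306/19463) = 4847/5000 ≈ 0.969400
step 3 [3y] bond c/1=3/100: DF=(1021027/1000000 − 3/100·(0.976900+0.969400))/(1+3/100) = 4673/5000 ≈ 0.934600
step 4 [4y] zero: DF = P = 4659/5000 ≈ 0.931800
step 5 [5y] bond c/1=3/80: DF=(433969/400000 − 3/80·(0.976900+0.969400+0.934600+0.931800))/(1+3/80) = 9079/10000 ≈ 0.907900
step 6 [6y] bond c/1=1/100: DF=(927219/1000000 − 1/100·(0.976900+0.969400+0.934600+0.931800+0.907900))/(1+1/100) = 8713/10000 ≈ 0.871300
step 7 [7y] bond c/1=29/400: DF=(1031837/800000 − 29/400·(0.976900+0.969400+0.934600+0.931800+0.907900+0.871300))/(1+29/400) = 4123/5000 ≈ 0.824600

1 1 9769/10000
2 2 4847/5000
3 3 4673/5000
4 4 4659/5000
5 5 9079/10000
6 6 8713/10000
7 7 4123/5000
f(3y,7y) = ((4673/5000)/(4123/5000) − 1)/(4) = 275/8246 ≈ 3.3350%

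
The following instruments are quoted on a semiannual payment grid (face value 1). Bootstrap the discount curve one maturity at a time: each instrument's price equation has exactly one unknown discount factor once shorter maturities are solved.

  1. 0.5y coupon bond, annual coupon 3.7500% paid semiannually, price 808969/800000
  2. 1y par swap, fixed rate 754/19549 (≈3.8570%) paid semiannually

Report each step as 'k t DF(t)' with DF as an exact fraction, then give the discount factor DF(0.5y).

1 1/2 4963/5000
2 1 9623/10000
DF(0.5y) = 4963/5000 ≈ 0.992600

step 1 [0.5y] bond c/2=3/160: DF=(808969/800000 − 3/160·(0))/(1+3/160) = 4963/5000 ≈ 0.992600
step 2 [1y] swap r/2=377/19549: DF=(1 − 377/19549·(0.992600))/(1+377/19549) = 9623/10000 ≈ 0.962300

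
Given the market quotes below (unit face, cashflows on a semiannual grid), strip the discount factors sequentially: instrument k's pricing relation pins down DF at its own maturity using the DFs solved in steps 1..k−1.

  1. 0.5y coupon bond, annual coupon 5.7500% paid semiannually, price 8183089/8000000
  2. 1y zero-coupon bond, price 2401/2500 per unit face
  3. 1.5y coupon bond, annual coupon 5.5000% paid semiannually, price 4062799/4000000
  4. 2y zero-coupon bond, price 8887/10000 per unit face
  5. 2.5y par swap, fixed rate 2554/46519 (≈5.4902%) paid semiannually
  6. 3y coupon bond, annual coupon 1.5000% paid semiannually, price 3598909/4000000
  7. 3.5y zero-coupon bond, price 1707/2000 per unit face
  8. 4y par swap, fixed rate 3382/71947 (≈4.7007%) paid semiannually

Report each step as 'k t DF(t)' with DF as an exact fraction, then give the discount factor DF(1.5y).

step 1 [0.5y] bond c/2=23/800: DF=(8183089/8000000 − 23/800·(0))/(1+23/800) = 9943/10000 ≈ 0.994300
step 2 [1y] zero: DF = P = 2401/2500 ≈ 0.960400
step 3 [1.5y] bond c/2=11/400: DF=(4062799/4000000 − 11/400·(0.994300+0.960400))/(1+11/400) = 4681/5000 ≈ 0.936200
step 4 [2y] zero: DF = P = 8887/10000 ≈ 0.888700
step 5 [2.5y] swap r/2=1277/46519: DF=(1 − 1277/46519·(0.994300+0.960400+0.936200+0.888700))/(1+1277/46519) = 8723/10000 ≈ 0.872300
step 6 [3y] bond c/2=3/400: DF=(3598909/4000000 − 3/400·(0.994300+0.960400+0.936200+0.888700+0.872300))/(1+3/400) = 1073/1250 ≈ 0.858400
step 7 [3.5y] zero: DF = P = 1707/2000 ≈ 0.853500
step 8 [4y] swap r/2=1691/71947: DF=(1 − 1691/71947·(0.994300+0.960400+0.936200+0.888700+0.872300+0.858400+0.853500))/(1+1691/71947) = 8309/10000 ≈ 0.830900

1 1/2 9943/10000
2 1 2401/2500
3 3/2 4681/5000
4 2 8887/10000
5 5/2 8723/10000
6 3 1073/1250
7 7/2 1707/2000
8 4 8309/10000
DF(1.5y) = 4681/5000 ≈ 0.936200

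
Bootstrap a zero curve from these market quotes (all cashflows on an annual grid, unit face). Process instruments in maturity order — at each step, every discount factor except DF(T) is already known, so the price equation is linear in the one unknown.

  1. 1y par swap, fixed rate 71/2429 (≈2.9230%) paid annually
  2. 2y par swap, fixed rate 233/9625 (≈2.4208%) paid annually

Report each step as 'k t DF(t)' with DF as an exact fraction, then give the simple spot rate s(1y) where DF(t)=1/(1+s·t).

step 1 [1y] swap r/1=71/2429: DF=(1 − 71/2429·(0))/(1+71/2429) = 2429/2500 ≈ 0.971600
step 2 [2y] swap r/1=233/9625: DF=(1 − 233/9625·(0.971600))/(1+233/9625) = 4767/5000 ≈ 0.953400

1 1 2429/2500
2 2 4767/5000
s(1y) = (1/(2429/2500) − 1)/(1) = 71/2429 ≈ 2.9230%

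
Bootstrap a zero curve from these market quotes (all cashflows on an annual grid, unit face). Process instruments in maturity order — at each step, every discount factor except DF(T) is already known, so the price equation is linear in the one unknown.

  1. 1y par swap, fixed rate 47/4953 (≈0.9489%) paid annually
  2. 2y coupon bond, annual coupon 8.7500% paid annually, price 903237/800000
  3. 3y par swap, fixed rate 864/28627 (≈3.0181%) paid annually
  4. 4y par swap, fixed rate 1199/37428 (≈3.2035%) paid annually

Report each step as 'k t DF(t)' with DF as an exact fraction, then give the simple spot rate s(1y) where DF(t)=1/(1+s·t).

step 1 [1y] swap r/1=47/4953: DF=(1 − 47/4953·(0))/(1+47/4953) = 4953/5000 ≈ 0.990600
step 2 [2y] bond c/1=7/80: DF=(903237/800000 − 7/80·(0.990600))/(1+7/80) = 1917/2000 ≈ 0.958500
step 3 [3y] swap r/1=864/28627: DF=(1 − 864/28627·(0.990600+0.958500))/(1+864/28627) = 571/625 ≈ 0.913600
step 4 [4y] swap r/1=1199/37428: DF=(1 − 1199/37428·(0.990600+0.958500+0.913600))/(1+1199/37428) = 8801/10000 ≈ 0.880100

1 1 4953/5000
2 2 1917/2000
3 3 571/625
4 4 8801/10000
s(1y) = (1/(4953/5000) − 1)/(1) = 47/4953 ≈ 0.9489%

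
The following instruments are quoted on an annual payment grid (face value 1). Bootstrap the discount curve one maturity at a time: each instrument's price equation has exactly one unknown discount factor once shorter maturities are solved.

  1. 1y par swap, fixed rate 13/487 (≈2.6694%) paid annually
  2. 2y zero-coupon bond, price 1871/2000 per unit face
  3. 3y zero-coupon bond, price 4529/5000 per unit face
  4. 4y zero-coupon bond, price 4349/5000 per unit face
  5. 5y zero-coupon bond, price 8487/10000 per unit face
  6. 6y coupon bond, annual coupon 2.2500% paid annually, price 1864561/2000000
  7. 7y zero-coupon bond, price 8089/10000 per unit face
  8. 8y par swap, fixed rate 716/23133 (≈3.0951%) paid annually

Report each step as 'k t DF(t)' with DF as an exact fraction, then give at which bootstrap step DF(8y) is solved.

step 1 [1y] swap r/1=13/487: DF=(1 − 13/487·(0))/(1+13/487) = 487/500 ≈ 0.974000
step 2 [2y] zero: DF = P = 1871/2000 ≈ 0.935500
step 3 [3y] zero: DF = P = 4529/5000 ≈ 0.905800
step 4 [4y] zero: DF = P = 4349/5000 ≈ 0.869800
step 5 [5y] zero: DF = P = 8487/10000 ≈ 0.848700
step 6 [6y] bond c/1=9/400: DF=(1864561/2000000 − 9/400·(0.974000+0.935500+0.905800+0.869800+0.848700))/(1+9/400) = 203/250 ≈ 0.812000
step 7 [7y] zero: DF = P = 8089/10000 ≈ 0.808900
step 8 [8y] swap r/1=716/23133: DF=(1 − 716/23133·(0.974000+0.935500+0.905800+0.869800+0.848700+0.812000+0.808900))/(1+716/23133) = 1963/2500 ≈ 0.785200

1 1 487/500
2 2 1871/2000
3 3 4529/5000
4 4 4349/5000
5 5 8487/10000
6 6 203/250
7 7 8089/10000
8 8 1963/2500
DF(8y) is solved at step 8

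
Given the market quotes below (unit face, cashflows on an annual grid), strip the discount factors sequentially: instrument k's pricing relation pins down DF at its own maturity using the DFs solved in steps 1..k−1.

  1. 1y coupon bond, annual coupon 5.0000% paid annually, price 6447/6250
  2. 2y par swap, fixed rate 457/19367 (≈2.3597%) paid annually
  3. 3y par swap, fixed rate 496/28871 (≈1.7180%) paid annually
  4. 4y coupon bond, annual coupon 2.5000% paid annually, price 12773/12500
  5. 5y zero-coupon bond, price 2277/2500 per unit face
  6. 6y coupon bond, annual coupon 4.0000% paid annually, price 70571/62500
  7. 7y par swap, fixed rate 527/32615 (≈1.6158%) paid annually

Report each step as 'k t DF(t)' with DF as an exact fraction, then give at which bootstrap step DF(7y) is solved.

1 1 614/625
2 2 9543/10000
3 3 594/625
4 4 1853/2000
5 5 2277/2500
6 6 113/125
7 7 4473/5000
DF(7y) is solved at step 7

step 1 [1y] bond c/1=1/20: DF=(6447/6250 − 1/20·(0))/(1+1/20) = 614/625 ≈ 0.982400
step 2 [2y] swap r/1=457/19367: DF=(1 − 457/19367·(0.982400))/(1+457/19367) = 9543/10000 ≈ 0.954300
step 3 [3y] swap r/1=496/28871: DF=(1 − 496/28871·(0.982400+0.954300))/(1+496/28871) = 594/625 ≈ 0.950400
step 4 [4y] bond c/1=1/40: DF=(12773/12500 − 1/40·(0.982400+0.954300+0.950400))/(1+1/40) = 1853/2000 ≈ 0.926500
step 5 [5y] zero: DF = P = 2277/2500 ≈ 0.910800
step 6 [6y] bond c/1=1/25: DF=(70571/62500 − 1/25·(0.982400+0.954300+0.950400+0.926500+0.910800))/(1+1/25) = 113/125 ≈ 0.904000
step 7 [7y] swap r/1=527/32615: DF=(1 − 527/32615·(0.982400+0.954300+0.950400+0.926500+0.910800+0.904000))/(1+527/32615) = 4473/5000 ≈ 0.894600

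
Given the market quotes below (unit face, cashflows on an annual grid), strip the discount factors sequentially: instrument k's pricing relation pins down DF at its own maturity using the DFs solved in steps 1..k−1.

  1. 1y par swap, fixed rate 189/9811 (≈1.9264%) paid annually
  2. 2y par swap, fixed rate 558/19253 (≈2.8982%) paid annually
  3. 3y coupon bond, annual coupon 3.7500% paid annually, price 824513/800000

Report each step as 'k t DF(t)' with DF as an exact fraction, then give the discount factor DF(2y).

step 1 [1y] swap r/1=189/9811: DF=(1 − 189/9811·(0))/(1+189/9811) = 9811/10000 ≈ 0.981100
step 2 [2y] swap r/1=558/19253: DF=(1 − 558/19253·(0.981100))/(1+558/19253) = 4721/5000 ≈ 0.944200
step 3 [3y] bond c/1=3/80: DF=(824513/800000 − 3/80·(0.981100+0.944200))/(1+3/80) = 4619/5000 ≈ 0.923800

1 1 9811/10000
2 2 4721/5000
3 3 4619/5000
DF(2y) = 4721/5000 ≈ 0.944200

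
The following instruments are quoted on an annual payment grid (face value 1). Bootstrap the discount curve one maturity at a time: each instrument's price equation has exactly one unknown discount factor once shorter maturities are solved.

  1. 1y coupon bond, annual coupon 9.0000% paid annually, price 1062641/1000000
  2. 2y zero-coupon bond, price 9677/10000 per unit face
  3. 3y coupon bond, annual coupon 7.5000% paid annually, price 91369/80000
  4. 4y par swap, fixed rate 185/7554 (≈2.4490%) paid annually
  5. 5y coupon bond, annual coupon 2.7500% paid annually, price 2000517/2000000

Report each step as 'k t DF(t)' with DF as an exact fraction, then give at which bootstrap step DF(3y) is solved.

step 1 [1y] bond c/1=9/100: DF=(1062641/1000000 − 9/100·(0))/(1+9/100) = 9749/10000 ≈ 0.974900
step 2 [2y] zero: DF = P = 9677/10000 ≈ 0.967700
step 3 [3y] bond c/1=3/40: DF=(91369/80000 − 3/40·(0.974900+0.967700))/(1+3/40) = 9269/10000 ≈ 0.926900
step 4 [4y] swap r/1=185/7554: DF=(1 − 185/7554·(0.974900+0.967700+0.926900))/(1+185/7554) = 363/400 ≈ 0.907500
step 5 [5y] bond c/1=11/400: DF=(2000517/2000000 − 11/400·(0.974900+0.967700+0.926900+0.907500))/(1+11/400) = 2181/2500 ≈ 0.872400

1 1 9749/10000
2 2 9677/10000
3 3 9269/10000
4 4 363/400
5 5 2181/2500
DF(3y) is solved at step 3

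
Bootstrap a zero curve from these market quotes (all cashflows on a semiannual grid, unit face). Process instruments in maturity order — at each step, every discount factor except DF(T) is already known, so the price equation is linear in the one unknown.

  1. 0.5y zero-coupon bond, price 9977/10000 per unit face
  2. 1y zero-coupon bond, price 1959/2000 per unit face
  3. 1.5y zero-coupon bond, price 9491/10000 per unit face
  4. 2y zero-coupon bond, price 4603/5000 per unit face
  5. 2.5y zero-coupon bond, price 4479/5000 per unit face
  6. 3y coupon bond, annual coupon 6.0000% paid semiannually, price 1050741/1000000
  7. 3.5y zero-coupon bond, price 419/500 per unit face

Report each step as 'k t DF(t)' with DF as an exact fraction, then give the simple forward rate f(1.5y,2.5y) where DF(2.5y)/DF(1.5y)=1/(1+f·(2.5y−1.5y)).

1 1/2 9977/10000
2 1 1959/2000
3 3/2 9491/10000
4 2 4603/5000
5 5/2 4479/5000
6 3 441/500
7 7/2 419/500
f(1.5y,2.5y) = ((9491/10000)/(4479/5000) − 1)/(1) = 533/8958 ≈ 5.9500%

step 1 [0.5y] zero: DF = P = 9977/10000 ≈ 0.997700
step 2 [1y] zero: DF = P = 1959/2000 ≈ 0.979500
step 3 [1.5y] zero: DF = P = 9491/10000 ≈ 0.949100
step 4 [2y] zero: DF = P = 4603/5000 ≈ 0.920600
step 5 [2.5y] zero: DF = P = 4479/5000 ≈ 0.895800
step 6 [3y] bond c/2=3/100: DF=(1050741/1000000 − 3/100·(0.997700+0.979500+0.949100+0.920600+0.895800))/(1+3/100) = 441/500 ≈ 0.882000
step 7 [3.5y] zero: DF = P = 419/500 ≈ 0.838000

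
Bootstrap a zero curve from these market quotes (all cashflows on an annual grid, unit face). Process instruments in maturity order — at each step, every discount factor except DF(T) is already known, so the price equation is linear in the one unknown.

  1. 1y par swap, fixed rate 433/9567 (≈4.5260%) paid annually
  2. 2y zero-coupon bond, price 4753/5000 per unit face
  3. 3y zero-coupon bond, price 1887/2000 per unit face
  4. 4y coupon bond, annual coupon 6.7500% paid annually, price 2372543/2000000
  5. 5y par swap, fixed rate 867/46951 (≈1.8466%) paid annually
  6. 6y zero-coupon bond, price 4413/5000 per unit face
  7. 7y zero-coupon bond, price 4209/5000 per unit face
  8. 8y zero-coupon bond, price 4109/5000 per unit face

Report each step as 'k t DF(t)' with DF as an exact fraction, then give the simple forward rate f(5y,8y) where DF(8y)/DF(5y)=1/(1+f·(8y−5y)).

1 1 9567/10000
2 2 4753/5000
3 3 1887/2000
4 4 931/1000
5 5 9133/10000
6 6 4413/5000
7 7 4209/5000
8 8 4109/5000
f(5y,8y) = ((9133/10000)/(4109/5000) − 1)/(3) = 305/8218 ≈ 3.7114%

step 1 [1y] swap r/1=433/9567: DF=(1 − 433/9567·(0))/(1+433/9567) = 9567/10000 ≈ 0.956700
step 2 [2y] zero: DF = P = 4753/5000 ≈ 0.950600
step 3 [3y] zero: DF = P = 1887/2000 ≈ 0.943500
step 4 [4y] bond c/1=27/400: DF=(2372543/2000000 − 27/400·(0.956700+0.950600+0.943500))/(1+27/400) = 931/1000 ≈ 0.931000
step 5 [5y] swap r/1=867/46951: DF=(1 − 867/46951·(0.956700+0.950600+0.943500+0.931000))/(1+867/46951) = 9133/10000 ≈ 0.913300
step 6 [6y] zero: DF = P = 4413/5000 ≈ 0.882600
step 7 [7y] zero: DF = P = 4209/5000 ≈ 0.841800
step 8 [8y] zero: DF = P = 4109/5000 ≈ 0.821800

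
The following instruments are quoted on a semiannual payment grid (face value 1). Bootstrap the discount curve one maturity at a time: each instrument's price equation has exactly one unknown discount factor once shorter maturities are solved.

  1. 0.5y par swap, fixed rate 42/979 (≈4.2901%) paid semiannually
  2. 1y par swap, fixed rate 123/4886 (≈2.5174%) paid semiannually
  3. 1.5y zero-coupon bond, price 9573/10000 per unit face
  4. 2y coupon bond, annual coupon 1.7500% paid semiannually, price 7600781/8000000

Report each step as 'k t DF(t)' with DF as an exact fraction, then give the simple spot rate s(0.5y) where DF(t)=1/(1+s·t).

1 1/2 979/1000
2 1 4877/5000
3 3/2 9573/10000
4 2 4583/5000
s(0.5y) = (1/(979/1000) − 1)/(1/2) = 42/979 ≈ 4.2901%

step 1 [0.5y] swap r/2=21/979: DF=(1 − 21/979·(0))/(1+21/979) = 979/1000 ≈ 0.979000
step 2 [1y] swap r/2=123/9772: DF=(1 − 123/9772·(0.979000))/(1+123/9772) = 4877/5000 ≈ 0.975400
step 3 [1.5y] zero: DF = P = 9573/10000 ≈ 0.957300
step 4 [2y] bond c/2=7/800: DF=(7600781/8000000 − 7/800·(0.979000+0.975400+0.957300))/(1+7/800) = 4583/5000 ≈ 0.916600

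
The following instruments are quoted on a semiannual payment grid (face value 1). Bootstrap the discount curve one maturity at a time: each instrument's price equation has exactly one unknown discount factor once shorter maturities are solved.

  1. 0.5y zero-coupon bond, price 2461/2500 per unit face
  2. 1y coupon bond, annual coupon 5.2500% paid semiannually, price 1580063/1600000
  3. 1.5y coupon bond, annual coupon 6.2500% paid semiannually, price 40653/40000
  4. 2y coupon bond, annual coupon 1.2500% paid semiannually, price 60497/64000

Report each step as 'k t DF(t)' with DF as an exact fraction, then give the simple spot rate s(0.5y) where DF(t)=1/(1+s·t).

step 1 [0.5y] zero: DF = P = 2461/2500 ≈ 0.984400
step 2 [1y] bond c/2=21/800: DF=(1580063/1600000 − 21/800·(0.984400))/(1+21/800) = 9371/10000 ≈ 0.937100
step 3 [1.5y] bond c/2=1/32: DF=(40653/40000 − 1/32·(0.984400+0.937100))/(1+1/32) = 9273/10000 ≈ 0.927300
step 4 [2y] bond c/2=1/160: DF=(60497/64000 − 1/160·(0.984400+0.937100+0.927300))/(1+1/160) = 9217/10000 ≈ 0.921700

1 1/2 2461/2500
2 1 9371/10000
3 3/2 9273/10000
4 2 9217/10000
s(0.5y) = (1/(2461/2500) − 1)/(1/2) = 78/2461 ≈ 3.1694%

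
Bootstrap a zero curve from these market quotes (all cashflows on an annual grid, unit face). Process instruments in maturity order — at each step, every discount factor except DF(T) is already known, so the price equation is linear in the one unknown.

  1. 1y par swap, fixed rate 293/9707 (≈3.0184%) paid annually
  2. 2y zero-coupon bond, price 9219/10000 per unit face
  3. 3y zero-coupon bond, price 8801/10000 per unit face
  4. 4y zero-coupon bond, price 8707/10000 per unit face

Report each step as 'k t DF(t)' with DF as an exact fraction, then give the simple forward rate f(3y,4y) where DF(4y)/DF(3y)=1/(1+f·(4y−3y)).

step 1 [1y] swap r/1=293/9707: DF=(1 − 293/9707·(0))/(1+293/9707) = 9707/10000 ≈ 0.970700
step 2 [2y] zero: DF = P = 9219/10000 ≈ 0.921900
step 3 [3y] zero: DF = P = 8801/10000 ≈ 0.880100
step 4 [4y] zero: DF = P = 8707/10000 ≈ 0.870700

1 1 9707/10000
2 2 9219/10000
3 3 8801/10000
4 4 8707/10000
f(3y,4y) = ((8801/10000)/(8707/10000) − 1)/(1) = 94/8707 ≈ 1.0796%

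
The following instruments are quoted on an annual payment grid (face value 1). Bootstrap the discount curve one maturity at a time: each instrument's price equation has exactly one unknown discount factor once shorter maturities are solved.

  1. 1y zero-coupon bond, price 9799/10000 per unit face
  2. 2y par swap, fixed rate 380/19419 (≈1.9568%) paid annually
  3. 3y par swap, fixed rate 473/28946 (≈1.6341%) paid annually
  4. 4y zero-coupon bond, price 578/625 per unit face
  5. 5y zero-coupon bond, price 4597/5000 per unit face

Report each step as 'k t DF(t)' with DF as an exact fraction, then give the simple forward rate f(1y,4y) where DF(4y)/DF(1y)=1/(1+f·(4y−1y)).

step 1 [1y] zero: DF = P = 9799/10000 ≈ 0.979900
step 2 [2y] swap r/1=380/19419: DF=(1 − 380/19419·(0.979900))/(1+380/19419) = 481/500 ≈ 0.962000
step 3 [3y] swap r/1=473/28946: DF=(1 − 473/28946·(0.979900+0.962000))/(1+473/28946) = 9527/10000 ≈ 0.952700
step 4 [4y] zero: DF = P = 578/625 ≈ 0.924800
step 5 [5y] zero: DF = P = 4597/5000 ≈ 0.919400

1 1 9799/10000
2 2 481/500
3 3 9527/10000
4 4 578/625
5 5 4597/5000
f(1y,4y) = ((9799/10000)/(578/625) − 1)/(3) = 551/27744 ≈ 1.9860%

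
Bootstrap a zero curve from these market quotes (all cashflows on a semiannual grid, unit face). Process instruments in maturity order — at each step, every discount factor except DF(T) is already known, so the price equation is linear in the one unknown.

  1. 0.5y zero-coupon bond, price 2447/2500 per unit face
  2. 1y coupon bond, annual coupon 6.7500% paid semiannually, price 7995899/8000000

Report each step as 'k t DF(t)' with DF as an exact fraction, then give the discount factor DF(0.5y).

1 1/2 2447/2500
2 1 9349/10000
DF(0.5y) = 2447/2500 ≈ 0.978800

step 1 [0.5y] zero: DF = P = 2447/2500 ≈ 0.978800
step 2 [1y] bond c/2=27/800: DF=(7995899/8000000 − 27/800·(0.978800))/(1+27/800) = 9349/10000 ≈ 0.934900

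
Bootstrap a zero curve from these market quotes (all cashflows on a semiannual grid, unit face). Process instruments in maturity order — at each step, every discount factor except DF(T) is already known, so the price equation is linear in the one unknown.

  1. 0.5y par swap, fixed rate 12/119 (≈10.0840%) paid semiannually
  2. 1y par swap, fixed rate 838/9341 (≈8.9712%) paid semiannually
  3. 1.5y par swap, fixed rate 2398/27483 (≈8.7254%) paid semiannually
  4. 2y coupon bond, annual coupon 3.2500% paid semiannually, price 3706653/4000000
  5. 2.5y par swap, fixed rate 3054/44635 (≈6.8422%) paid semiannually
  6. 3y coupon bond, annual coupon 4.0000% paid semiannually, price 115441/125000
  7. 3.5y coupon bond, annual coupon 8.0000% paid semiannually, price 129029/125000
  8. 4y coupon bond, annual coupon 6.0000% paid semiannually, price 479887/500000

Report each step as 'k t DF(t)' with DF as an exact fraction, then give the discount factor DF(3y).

step 1 [0.5y] swap r/2=6/119: DF=(1 − 6/119·(0))/(1+6/119) = 119/125 ≈ 0.952000
step 2 [1y] swap r/2=419/9341: DF=(1 − 419/9341·(0.952000))/(1+419/9341) = 4581/5000 ≈ 0.916200
step 3 [1.5y] swap r/2=1199/27483: DF=(1 − 1199/27483·(0.952000+0.916200))/(1+1199/27483) = 8801/10000 ≈ 0.880100
step 4 [2y] bond c/2=13/800: DF=(3706653/4000000 − 13/800·(0.952000+0.916200+0.880100))/(1+13/800) = 8679/10000 ≈ 0.867900
step 5 [2.5y] swap r/2=1527/44635: DF=(1 − 1527/44635·(0.952000+0.916200+0.880100+0.867900))/(1+1527/44635) = 8473/10000 ≈ 0.847300
step 6 [3y] bond c/2=1/50: DF=(115441/125000 − 1/50·(0.952000+0.916200+0.880100+0.867900+0.847300))/(1+1/50) = 8179/10000 ≈ 0.817900
step 7 [3.5y] bond c/2=1/25: DF=(129029/125000 − 1/25·(0.952000+0.916200+0.880100+0.867900+0.847300+0.817900))/(1+1/25) = 3947/5000 ≈ 0.789400
step 8 [4y] bond c/2=3/100: DF=(479887/500000 − 3/100·(0.952000+0.916200+0.880100+0.867900+0.847300+0.817900+0.789400))/(1+3/100) = 151/200 ≈ 0.755000

1 1/2 119/125
2 1 4581/5000
3 3/2 8801/10000
4 2 8679/10000
5 5/2 8473/10000
6 3 8179/10000
7 7/2 3947/5000
8 4 151/200
DF(3y) = 8179/10000 ≈ 0.817900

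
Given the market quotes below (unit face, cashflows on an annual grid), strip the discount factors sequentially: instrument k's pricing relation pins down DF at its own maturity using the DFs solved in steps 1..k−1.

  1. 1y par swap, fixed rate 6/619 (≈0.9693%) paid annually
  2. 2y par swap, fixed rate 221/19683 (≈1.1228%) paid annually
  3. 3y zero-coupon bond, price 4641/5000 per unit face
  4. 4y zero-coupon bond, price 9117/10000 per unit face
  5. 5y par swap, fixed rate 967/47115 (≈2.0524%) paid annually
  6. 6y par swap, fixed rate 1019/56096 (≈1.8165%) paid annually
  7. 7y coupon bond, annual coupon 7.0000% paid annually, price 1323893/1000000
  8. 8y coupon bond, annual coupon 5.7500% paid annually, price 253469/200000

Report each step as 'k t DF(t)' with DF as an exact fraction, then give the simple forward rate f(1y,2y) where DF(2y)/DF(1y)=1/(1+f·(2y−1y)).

step 1 [1y] swap r/1=6/619: DF=(1 − 6/619·(0))/(1+6/619) = 619/625 ≈ 0.990400
step 2 [2y] swap r/1=221/19683: DF=(1 − 221/19683·(0.990400))/(1+221/19683) = 9779/10000 ≈ 0.977900
step 3 [3y] zero: DF = P = 4641/5000 ≈ 0.928200
step 4 [4y] zero: DF = P = 9117/10000 ≈ 0.911700
step 5 [5y] swap r/1=967/47115: DF=(1 − 967/47115·(0.990400+0.977900+0.928200+0.911700))/(1+967/47115) = 9033/10000 ≈ 0.903300
step 6 [6y] swap r/1=1019/56096: DF=(1 − 1019/56096·(0.990400+0.977900+0.928200+0.911700+0.903300))/(1+1019/56096) = 8981/10000 ≈ 0.898100
step 7 [7y] bond c/1=7/100: DF=(1323893/1000000 − 7/100·(0.990400+0.977900+0.928200+0.911700+0.903300+0.898100))/(1+7/100) = 8703/10000 ≈ 0.870300
step 8 [8y] bond c/1=23/400: DF=(253469/200000 − 23/400·(0.990400+0.977900+0.928200+0.911700+0.903300+0.898100+0.870300))/(1+23/400) = 8461/10000 ≈ 0.846100

1 1 619/625
2 2 9779/10000
3 3 4641/5000
4 4 9117/10000
5 5 9033/10000
6 6 8981/10000
7 7 8703/10000
8 8 8461/10000
f(1y,2y) = ((619/625)/(9779/10000) − 1)/(1) = 125/9779 ≈ 1.2782%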